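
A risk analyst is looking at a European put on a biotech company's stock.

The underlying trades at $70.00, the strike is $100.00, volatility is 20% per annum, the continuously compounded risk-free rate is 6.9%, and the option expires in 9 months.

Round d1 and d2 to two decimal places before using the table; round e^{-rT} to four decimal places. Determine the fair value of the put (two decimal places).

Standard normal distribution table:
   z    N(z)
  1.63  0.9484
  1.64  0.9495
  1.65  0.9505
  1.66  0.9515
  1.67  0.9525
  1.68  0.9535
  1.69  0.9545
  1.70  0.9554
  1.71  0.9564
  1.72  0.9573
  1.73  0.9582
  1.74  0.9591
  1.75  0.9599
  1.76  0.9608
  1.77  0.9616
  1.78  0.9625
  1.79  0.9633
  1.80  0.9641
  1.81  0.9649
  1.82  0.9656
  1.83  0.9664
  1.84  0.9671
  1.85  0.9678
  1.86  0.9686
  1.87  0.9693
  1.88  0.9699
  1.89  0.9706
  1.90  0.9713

$25.23

σ√T = 0.2 × 0.8660 = 0.1732
d₁ = [ln(70/100) + (0.069 + 0.2²/2)·0.75] / 0.1732 = [-0.3567 + 0.0668] / 0.1732 = -1.6739 ≈ -1.67
d₂ = d₁ − σ√T = -1.6739 − 0.1732 = -1.8471 ≈ -1.85
exp(−rT) = exp(−0.069·0.75) = 0.9496
P = 100·0.9496·N(1.85) − 70·N(1.67) = 100·0.9496·0.9678 − 70·0.9525 = 91.9023 − 66.6750 = 25.2273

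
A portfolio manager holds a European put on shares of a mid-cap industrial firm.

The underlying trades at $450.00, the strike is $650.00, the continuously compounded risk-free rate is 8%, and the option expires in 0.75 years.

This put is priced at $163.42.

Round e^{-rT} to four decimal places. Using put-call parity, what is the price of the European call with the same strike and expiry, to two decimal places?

e^(−rT) = e^(−0.08·0.75) = 0.9418
Put-call parity: C − P = S − K·e^(−rT) = 450 − 650·0.9418 = 450 − 612.1700 = -162.1700
C = P + (C − P) = 163.42 + (-162.1700) = 1.2500

$1.25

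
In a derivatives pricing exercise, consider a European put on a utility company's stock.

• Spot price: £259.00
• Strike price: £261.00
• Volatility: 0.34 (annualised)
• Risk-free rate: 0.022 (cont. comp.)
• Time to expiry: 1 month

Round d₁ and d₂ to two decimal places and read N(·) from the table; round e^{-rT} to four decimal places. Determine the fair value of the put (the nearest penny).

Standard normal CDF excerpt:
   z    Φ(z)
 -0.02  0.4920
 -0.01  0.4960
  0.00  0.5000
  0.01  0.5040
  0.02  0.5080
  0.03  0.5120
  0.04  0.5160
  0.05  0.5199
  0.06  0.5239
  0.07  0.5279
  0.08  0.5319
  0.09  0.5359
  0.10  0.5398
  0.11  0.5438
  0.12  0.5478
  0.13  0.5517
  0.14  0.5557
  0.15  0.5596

σ√T = 0.34·√0.08333 = 0.0981
d₁ = [ln(259/261) + (0.022 + ½·0.34²)·0.08333] / (σ√T) = (-0.0077 + 0.0067) / 0.0981 = -0.0106 which rounds to -0.01
d₂ = -0.0106 − 0.0981 = -0.1088 which rounds to -0.11
e^(−rT) = e^(−0.022·0.08333) = 0.9982
N(−d₂) = N(0.11) = 0.5438;  N(−d₁) = N(0.01) = 0.5040
P = 261·0.9982·0.5438 − 259·0.5040 = 141.6763 − 130.5360 = 11.1403

£11.14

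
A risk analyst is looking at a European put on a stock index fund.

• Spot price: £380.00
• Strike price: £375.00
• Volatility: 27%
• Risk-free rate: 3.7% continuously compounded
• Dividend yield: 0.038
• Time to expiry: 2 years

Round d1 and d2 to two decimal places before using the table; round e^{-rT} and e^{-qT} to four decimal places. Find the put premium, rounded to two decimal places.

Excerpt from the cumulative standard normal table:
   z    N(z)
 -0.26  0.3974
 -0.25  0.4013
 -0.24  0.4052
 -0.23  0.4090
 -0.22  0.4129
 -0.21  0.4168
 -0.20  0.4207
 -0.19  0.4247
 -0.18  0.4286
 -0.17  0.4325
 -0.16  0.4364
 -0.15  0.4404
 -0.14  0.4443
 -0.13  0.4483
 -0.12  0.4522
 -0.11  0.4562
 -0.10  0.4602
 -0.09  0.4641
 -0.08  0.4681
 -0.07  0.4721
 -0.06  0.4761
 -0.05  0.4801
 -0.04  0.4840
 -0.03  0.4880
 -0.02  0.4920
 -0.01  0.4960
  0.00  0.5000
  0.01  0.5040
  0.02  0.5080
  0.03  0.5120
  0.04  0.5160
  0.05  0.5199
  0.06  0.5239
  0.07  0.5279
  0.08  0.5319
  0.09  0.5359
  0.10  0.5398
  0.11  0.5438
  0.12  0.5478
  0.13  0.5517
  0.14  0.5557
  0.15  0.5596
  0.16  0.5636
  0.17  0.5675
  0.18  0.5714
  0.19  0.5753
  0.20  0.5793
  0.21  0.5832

T = 2;  σ√T = 0.3818
d₁ = [ln(380/375) + (0.037 − 0.038 + 0.27²/2)·2] / 0.3818 = [0.0132 + 0.0709] / 0.3818 = 0.2204 which rounds to 0.22
d₂ = d₁ − σ√T = 0.2204 − 0.3818 = -0.1615 which rounds to -0.16
exp(−qT) = exp(−0.038·2) = 0.9268;  exp(−rT) = exp(−0.037·2) = 0.9287
P = 375·0.9287·N(0.16) − 380·0.9268·N(-0.22) = 375·0.9287·0.5636 − 380·0.9268·0.4129 = 196.2807 − 145.4168 = 50.8640

£50.86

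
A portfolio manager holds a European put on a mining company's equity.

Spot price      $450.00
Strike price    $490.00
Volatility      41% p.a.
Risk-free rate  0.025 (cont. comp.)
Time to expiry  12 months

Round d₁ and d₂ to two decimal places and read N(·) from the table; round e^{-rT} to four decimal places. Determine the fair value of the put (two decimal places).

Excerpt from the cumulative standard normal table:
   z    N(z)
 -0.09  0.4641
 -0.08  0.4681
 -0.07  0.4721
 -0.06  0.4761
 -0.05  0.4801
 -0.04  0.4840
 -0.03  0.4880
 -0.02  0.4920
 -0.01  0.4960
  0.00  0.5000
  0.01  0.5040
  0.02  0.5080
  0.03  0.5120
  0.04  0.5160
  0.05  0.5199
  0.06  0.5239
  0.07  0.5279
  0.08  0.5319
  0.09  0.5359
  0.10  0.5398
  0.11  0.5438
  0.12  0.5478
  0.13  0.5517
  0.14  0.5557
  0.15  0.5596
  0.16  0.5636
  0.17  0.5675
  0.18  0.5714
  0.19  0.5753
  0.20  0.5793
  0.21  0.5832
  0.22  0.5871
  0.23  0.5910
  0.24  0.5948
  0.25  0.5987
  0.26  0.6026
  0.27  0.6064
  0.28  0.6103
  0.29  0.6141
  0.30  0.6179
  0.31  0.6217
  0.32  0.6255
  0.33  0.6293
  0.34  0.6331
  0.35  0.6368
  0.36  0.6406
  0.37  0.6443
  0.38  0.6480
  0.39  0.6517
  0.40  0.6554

σ√T = 0.41·√1 = 0.4100
ln(S/K) + (r + σ²/2)T = ln(450/490) + (0.025 + 0.41²/2)·1 = -0.0852 + 0.1090 = 0.0239
d₁ = 0.0239 / 0.4100 = 0.0583 which rounds to 0.06
d₂ = d₁ − σ√T = 0.0583 − 0.4100 = -0.3517 which rounds to -0.35
e^(−rT) = e^(−0.025·1) = 0.9753
N(−d₂) = N(0.35) = 0.6368;  N(−d₁) = N(-0.06) = 0.4761
P = 490·0.9753·0.6368 − 450·0.4761 = 304.3248 − 214.2450 = 90.0798

$90.08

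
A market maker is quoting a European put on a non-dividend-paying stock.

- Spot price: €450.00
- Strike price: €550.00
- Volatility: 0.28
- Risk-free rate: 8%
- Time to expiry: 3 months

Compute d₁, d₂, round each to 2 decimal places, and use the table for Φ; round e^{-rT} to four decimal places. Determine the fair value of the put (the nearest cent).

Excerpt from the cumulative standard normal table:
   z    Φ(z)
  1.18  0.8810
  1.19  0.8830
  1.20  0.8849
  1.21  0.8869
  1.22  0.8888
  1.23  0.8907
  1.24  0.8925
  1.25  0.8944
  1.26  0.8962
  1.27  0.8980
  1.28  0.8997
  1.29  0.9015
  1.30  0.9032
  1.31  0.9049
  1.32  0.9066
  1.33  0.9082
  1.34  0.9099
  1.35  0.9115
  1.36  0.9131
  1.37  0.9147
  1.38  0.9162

€92.30

T = 0.25;  σ√T = 0.1400
ln(S/K) + (r + σ²/2)T = ln(450/550) + (0.08 + 0.28²/2)·0.25 = -0.2007 + 0.0298 = -0.1709
d₁ = -0.1709 / 0.1400 = -1.2205 ⇒ -1.22
d₂ = d₁ − σ√T = -1.2205 − 0.1400 = -1.3605 ⇒ -1.36
e^(−rT) = e^(−0.08·0.25) = 0.9802
N(−d₂) = N(1.36) = 0.9131;  N(−d₁) = N(1.22) = 0.8888
P = 550·0.9802·0.9131 − 450·0.8888 = 492.2613 − 399.9600 = 92.3013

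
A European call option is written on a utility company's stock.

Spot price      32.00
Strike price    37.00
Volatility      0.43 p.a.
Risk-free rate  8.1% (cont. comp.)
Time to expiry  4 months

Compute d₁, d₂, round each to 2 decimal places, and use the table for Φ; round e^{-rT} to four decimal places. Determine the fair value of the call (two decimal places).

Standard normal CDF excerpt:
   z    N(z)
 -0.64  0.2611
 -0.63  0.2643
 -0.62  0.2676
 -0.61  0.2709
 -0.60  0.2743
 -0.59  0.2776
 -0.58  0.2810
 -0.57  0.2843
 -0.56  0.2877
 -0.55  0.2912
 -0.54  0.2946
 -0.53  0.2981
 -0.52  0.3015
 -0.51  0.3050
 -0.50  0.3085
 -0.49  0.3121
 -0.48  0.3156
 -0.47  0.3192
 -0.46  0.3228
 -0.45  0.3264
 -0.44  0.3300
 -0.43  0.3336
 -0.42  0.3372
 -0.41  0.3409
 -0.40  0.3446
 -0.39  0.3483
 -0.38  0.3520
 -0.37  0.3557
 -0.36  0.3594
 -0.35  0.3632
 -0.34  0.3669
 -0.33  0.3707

σ√T = 0.43·√0.3333 = 0.2483
ln(S/K) + (r + σ²/2)T = ln(32/37) + (0.081 + 0.43²/2)·0.3333 = -0.1452 + 0.0578 = -0.0874
d₁ = -0.0874 / 0.2483 = -0.3519 ≈ -0.35
d₂ = d₁ − σ√T = -0.3519 − 0.2483 = -0.6002 ≈ -0.60
exp(−rT) = exp(−0.081·0.3333) = 0.9734
N(d₁) = N(-0.35) = 0.3632;  N(d₂) = N(-0.60) = 0.2743
C = 32·0.3632 − 37·0.9734·0.2743 = 11.6224 − 9.8791 = 1.7433

1.74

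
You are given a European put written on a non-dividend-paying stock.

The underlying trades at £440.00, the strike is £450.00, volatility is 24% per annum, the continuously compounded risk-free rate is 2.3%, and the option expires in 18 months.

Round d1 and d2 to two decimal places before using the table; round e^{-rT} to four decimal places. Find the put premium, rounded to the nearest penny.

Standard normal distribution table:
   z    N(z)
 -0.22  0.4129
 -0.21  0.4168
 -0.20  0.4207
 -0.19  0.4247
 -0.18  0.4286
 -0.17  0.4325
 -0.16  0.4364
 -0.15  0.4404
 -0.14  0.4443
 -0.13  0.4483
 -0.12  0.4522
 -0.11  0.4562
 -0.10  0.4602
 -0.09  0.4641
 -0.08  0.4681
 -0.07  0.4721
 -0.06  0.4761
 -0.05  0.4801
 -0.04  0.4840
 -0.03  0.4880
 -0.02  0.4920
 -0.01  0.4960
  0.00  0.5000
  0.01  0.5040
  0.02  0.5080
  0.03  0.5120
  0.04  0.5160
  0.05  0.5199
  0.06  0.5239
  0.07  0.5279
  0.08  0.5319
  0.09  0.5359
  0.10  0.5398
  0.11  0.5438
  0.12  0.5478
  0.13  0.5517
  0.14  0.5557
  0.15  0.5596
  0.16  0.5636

σ√T = 0.24 × 1.2247 = 0.2939
d₁ = [ln(440/450) + (0.023 + 0.24²/2)·1.5] / 0.2939 = [-0.0225 + 0.0777] / 0.2939 = 0.1879 which rounds to 0.19
d₂ = d₁ − σ√T = 0.1879 − 0.2939 = -0.1061 which rounds to -0.11
e^(−rT) = e^(−0.023·1.5) = 0.9661
N(−d₂) = N(0.11) = 0.5438;  N(−d₁) = N(-0.19) = 0.4247
P = 450·0.9661·0.5438 − 440·0.4247 = 236.4143 − 186.8680 = 49.5463

£49.55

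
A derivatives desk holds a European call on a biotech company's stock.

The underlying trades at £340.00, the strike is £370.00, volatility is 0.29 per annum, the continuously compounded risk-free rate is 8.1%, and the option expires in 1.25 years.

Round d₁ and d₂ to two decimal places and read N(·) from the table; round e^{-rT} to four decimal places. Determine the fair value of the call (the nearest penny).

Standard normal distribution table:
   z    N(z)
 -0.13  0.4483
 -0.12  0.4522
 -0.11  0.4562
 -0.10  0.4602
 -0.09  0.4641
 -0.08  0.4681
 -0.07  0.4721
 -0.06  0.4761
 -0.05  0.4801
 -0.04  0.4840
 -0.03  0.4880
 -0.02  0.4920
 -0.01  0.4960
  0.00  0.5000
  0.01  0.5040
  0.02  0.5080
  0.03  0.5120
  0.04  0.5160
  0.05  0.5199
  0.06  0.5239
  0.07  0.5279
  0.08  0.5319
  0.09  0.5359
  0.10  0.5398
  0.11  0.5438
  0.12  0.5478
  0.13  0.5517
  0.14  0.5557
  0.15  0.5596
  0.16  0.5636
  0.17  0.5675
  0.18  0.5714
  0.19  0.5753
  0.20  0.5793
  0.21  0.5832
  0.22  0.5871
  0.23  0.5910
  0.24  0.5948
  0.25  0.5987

σ√T = 0.29 × 1.1180 = 0.3242
d₁ = [ln(340/370) + (0.081 + ½·0.29²)·1.25] / (σ√T) = (-0.0846 + 0.1538) / 0.3242 = 0.2136 which rounds to 0.21
d₂ = 0.2136 − 0.3242 = -0.1106 which rounds to -0.11
exp(−rT) = exp(−0.081·1.25) = 0.9037
N(d₁) = N(0.21) = 0.5832;  N(d₂) = N(-0.11) = 0.4562
C = 340·0.5832 − 370·0.9037·0.4562 = 198.2880 − 152.5391 = 45.7489

£45.75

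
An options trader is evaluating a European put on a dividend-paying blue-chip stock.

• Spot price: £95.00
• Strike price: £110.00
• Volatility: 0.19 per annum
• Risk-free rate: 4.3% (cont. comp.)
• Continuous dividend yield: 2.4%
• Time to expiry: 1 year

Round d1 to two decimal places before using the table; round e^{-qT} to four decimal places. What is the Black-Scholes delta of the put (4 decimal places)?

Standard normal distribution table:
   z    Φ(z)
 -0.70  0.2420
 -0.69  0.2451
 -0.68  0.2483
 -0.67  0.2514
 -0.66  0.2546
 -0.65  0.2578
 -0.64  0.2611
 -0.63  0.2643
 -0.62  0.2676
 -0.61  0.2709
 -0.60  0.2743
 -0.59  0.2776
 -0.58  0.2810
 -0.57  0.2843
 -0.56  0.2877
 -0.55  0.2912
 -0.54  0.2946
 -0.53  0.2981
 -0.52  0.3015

T = 1;  σ√T = 0.1900
d₁ = [ln(95/110) + (0.043 − 0.024 + 0.19²/2)·1] / 0.1900 = [-0.1466 + 0.0370] / 0.1900 = -0.5766 which rounds to -0.58
N(d₁) = N(-0.58) = 0.2810
Δ_put = e^(−qT)·(N(d₁) − 1) = 0.9763·(0.2810 − 1) = -0.7020

-0.7020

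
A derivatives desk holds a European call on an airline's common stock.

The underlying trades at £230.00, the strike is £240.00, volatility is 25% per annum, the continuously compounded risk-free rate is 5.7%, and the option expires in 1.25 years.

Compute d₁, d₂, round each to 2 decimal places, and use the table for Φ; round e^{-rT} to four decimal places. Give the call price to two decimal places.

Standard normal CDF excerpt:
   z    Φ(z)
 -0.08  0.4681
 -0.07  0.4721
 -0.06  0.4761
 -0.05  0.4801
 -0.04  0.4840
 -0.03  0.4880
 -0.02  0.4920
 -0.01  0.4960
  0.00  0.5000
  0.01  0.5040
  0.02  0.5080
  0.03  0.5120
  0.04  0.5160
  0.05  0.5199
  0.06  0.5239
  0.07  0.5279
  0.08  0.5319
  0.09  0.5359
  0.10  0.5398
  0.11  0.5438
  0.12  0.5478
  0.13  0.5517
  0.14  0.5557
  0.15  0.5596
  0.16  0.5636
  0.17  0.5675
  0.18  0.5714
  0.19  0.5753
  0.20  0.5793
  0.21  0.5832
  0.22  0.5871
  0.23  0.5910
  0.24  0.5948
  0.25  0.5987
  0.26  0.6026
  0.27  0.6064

£28.64

σ√T = 0.25 × 1.1180 = 0.2795
ln(S/K) + (r + σ²/2)T = ln(230/240) + (0.057 + 0.25²/2)·1.25 = -0.0426 + 0.1103 = 0.0678
d₁ = 0.0678 / 0.2795 = 0.2424 → 0.24
d₂ = d₁ − σ√T = 0.2424 − 0.2795 = -0.0371 → -0.04
e^(−rT) = e^(−0.057·1.25) = 0.9312
C = 230·N(0.24) − 240·0.9312·N(-0.04) = 230·0.5948 − 240·0.9312·0.4840 = 136.8040 − 108.1682 = 28.6358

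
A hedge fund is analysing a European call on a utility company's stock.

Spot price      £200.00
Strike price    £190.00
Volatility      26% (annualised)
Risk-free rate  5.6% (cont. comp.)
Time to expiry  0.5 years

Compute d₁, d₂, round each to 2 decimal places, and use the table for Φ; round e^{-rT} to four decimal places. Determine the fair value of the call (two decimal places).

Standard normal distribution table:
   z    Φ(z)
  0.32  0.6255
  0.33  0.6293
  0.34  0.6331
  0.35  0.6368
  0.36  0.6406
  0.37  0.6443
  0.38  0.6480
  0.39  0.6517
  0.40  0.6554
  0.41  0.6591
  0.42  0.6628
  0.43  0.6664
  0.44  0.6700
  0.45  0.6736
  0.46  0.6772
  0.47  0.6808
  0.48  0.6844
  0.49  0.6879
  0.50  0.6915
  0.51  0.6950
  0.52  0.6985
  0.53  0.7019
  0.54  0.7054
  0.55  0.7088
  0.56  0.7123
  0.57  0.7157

£22.73

T = 0.5;  σ√T = 0.1838
ln(S/K) + (r + σ²/2)T = ln(200/190) + (0.056 + 0.26²/2)·0.5 = 0.0513 + 0.0449 = 0.0962
d₁ = 0.0962 / 0.1838 = 0.5232 ≈ 0.52
d₂ = d₁ − σ√T = 0.5232 − 0.1838 = 0.3394 ≈ 0.34
e^(−rT) = e^(−0.056·0.5) = 0.9724
C = 200·N(0.52) − 190·0.9724·N(0.34) = 200·0.6985 − 190·0.9724·0.6331 = 139.7000 − 116.9690 = 22.7310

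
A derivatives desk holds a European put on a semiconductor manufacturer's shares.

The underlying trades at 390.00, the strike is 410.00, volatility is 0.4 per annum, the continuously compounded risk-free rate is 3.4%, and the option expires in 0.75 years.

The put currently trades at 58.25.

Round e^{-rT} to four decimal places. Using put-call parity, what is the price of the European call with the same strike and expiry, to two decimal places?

exp(−rT) = exp(−0.034·0.75) = 0.9748
Put-call parity: C − P = S − K·e^(−rT) = 390 − 410·0.9748 = 390 − 399.6680 = -9.6680
C = P + (C − P) = 58.25 + (-9.6680) = 48.5820

48.58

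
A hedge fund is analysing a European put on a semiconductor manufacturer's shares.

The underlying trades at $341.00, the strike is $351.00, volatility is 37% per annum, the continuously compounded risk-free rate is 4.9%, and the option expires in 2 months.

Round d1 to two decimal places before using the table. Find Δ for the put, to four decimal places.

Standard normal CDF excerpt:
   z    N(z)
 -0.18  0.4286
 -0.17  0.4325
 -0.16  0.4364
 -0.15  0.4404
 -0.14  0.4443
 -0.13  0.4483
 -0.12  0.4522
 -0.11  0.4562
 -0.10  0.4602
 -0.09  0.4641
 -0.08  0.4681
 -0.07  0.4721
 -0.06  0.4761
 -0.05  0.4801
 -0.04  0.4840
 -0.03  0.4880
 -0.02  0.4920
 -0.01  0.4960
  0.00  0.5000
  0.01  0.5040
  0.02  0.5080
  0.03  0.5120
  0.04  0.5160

-0.5239

σ√T = 0.37 × 0.4082 = 0.1511
d₁ = [ln(341/351) + (0.049 + ½·0.37²)·0.1667] / (σ√T) = (-0.0289 + 0.0196) / 0.1511 = -0.0618 → -0.06
N(d₁) = N(-0.06) = 0.4761
Δ_put = N(d₁) − 1 = 0.4761 − 1 = -0.5239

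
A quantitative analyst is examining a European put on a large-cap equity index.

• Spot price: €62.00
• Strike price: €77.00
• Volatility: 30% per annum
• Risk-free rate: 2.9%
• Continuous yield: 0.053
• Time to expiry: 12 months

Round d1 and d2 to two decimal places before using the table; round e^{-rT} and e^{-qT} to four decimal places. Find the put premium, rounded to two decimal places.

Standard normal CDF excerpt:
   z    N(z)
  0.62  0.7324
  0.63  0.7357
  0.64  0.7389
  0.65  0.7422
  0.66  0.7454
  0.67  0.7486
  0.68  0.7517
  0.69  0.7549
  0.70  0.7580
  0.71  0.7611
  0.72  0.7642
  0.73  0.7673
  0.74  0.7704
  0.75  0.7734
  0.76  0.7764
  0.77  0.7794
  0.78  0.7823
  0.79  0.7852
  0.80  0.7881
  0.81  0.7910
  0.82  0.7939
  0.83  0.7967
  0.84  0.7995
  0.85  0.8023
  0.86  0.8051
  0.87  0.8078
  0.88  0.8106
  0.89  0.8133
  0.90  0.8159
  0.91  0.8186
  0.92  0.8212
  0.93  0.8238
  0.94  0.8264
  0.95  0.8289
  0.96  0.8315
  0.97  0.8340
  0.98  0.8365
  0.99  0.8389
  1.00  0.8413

σ√T = 0.3·√1 = 0.3000
d₁ = [ln(62/77) + (0.029 − 0.053 + 0.3²/2)·1] / 0.3000 = [-0.2167 + 0.0210] / 0.3000 = -0.6522 ≈ -0.65
d₂ = d₁ − σ√T = -0.6522 − 0.3000 = -0.9522 ≈ -0.95
e^(−qT) = e^(−0.053·1) = 0.9484;  e^(−rT) = e^(−0.029·1) = 0.9714
P = 77·0.9714·N(0.95) − 62·0.9484·N(0.65) = 77·0.9714·0.8289 − 62·0.9484·0.7422 = 61.9999 − 43.6420 = 18.3579

€18.36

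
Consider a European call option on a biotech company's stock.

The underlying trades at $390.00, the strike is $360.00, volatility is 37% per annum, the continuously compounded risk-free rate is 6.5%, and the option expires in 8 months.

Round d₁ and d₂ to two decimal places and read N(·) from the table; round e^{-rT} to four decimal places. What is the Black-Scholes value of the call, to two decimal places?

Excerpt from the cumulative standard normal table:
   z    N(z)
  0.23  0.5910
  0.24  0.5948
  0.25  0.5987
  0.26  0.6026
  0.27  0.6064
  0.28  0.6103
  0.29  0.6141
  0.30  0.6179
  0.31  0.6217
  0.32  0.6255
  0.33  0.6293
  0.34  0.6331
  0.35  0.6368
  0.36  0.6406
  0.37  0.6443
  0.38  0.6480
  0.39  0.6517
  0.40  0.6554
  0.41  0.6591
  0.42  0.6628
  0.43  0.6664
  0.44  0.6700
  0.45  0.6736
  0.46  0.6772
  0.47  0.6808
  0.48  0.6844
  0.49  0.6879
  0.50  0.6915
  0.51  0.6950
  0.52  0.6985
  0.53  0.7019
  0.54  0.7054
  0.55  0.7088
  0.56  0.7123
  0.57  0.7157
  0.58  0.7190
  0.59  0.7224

$70.06

σ√T = 0.37·√0.6667 = 0.3021
d₁ = [ln(390/360) + (0.065 + 0.37²/2)·0.6667] / 0.3021 = [0.0800 + 0.0890] / 0.3021 = 0.5594 ≈ 0.56
d₂ = d₁ − σ√T = 0.5594 − 0.3021 = 0.2573 ≈ 0.26
exp(−rT) = exp(−0.065·0.6667) = 0.9576
N(d₁) = N(0.56) = 0.7123;  N(d₂) = N(0.26) = 0.6026
C = 390·0.7123 − 360·0.9576·0.6026 = 277.7970 − 207.7379 = 70.0591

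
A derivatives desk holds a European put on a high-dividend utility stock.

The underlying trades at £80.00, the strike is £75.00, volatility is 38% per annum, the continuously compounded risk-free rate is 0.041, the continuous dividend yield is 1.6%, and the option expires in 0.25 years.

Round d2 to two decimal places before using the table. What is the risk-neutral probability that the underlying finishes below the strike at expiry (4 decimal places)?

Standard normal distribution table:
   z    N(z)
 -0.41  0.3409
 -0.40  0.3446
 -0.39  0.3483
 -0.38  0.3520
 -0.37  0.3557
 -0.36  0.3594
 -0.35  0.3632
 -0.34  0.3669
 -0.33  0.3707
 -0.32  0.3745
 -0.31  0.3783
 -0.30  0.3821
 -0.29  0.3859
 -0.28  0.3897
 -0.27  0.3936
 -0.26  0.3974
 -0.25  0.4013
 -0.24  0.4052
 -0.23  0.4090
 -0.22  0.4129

0.3897

σ√T = 0.38 × 0.5000 = 0.1900
d₁ = [ln(80/75) + (0.041 − 0.016 + 0.38²/2)·0.25] / 0.1900 = [0.0645 + 0.0243] / 0.1900 = 0.4676 ≈ 0.47
d₂ = d₁ − σ√T = 0.4676 − 0.1900 = 0.2776 ≈ 0.28
Pr(exercise) under Q = N(−d₂) = N(-0.28) = 0.3897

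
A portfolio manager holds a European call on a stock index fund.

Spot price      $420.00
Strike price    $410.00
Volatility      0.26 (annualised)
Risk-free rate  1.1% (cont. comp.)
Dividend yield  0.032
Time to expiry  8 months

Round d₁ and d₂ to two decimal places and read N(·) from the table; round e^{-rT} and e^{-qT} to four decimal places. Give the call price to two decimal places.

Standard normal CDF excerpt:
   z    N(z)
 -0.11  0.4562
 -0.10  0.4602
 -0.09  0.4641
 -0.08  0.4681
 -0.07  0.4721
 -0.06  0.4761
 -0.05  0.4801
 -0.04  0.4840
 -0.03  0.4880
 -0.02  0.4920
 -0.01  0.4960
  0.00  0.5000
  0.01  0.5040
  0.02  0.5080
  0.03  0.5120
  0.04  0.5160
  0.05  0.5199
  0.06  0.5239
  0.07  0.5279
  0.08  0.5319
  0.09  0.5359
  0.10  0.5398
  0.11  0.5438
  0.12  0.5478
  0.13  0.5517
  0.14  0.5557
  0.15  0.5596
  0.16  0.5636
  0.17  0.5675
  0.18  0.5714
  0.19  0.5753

σ√T = 0.26 × 0.8165 = 0.2123
d₁ = [ln(420/410) + (0.011 − 0.032 + 0.26²/2)·0.6667] / 0.2123 = [0.0241 + 0.0085] / 0.2123 = 0.1537 ≈ 0.15
d₂ = d₁ − σ√T = 0.1537 − 0.2123 = -0.0586 ≈ -0.06
e^(−qT) = e^(−0.032·0.6667) = 0.9789;  e^(−rT) = e^(−0.011·0.6667) = 0.9927
N(d₁) = N(0.15) = 0.5596;  N(d₂) = N(-0.06) = 0.4761
C = 420·0.9789·0.5596 − 410·0.9927·0.4761 = 230.0728 − 193.7760 = 36.2968

$36.30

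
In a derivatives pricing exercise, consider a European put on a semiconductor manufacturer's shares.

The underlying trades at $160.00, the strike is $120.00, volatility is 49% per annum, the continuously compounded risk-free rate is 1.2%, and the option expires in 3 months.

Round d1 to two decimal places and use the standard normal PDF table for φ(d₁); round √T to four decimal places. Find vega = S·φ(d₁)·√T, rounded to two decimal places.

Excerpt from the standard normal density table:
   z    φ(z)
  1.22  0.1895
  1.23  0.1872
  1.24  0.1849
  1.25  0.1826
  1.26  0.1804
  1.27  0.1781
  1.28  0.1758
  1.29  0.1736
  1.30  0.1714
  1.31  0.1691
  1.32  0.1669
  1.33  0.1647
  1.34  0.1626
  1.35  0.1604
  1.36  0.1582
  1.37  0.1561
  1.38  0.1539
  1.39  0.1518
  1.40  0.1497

13.53

T = 0.25;  σ√T = 0.2450
d₁ = [ln(160/120) + (0.012 + ½·0.49²)·0.25] / (σ√T) = (0.2877 + 0.0330) / 0.2450 = 1.3090 → 1.31
√T = √0.25 = 0.5000
φ(d₁) = φ(1.31) = 0.1691
vega = S·φ(d₁)·√T = 160·0.1691·0.5000 = 13.5280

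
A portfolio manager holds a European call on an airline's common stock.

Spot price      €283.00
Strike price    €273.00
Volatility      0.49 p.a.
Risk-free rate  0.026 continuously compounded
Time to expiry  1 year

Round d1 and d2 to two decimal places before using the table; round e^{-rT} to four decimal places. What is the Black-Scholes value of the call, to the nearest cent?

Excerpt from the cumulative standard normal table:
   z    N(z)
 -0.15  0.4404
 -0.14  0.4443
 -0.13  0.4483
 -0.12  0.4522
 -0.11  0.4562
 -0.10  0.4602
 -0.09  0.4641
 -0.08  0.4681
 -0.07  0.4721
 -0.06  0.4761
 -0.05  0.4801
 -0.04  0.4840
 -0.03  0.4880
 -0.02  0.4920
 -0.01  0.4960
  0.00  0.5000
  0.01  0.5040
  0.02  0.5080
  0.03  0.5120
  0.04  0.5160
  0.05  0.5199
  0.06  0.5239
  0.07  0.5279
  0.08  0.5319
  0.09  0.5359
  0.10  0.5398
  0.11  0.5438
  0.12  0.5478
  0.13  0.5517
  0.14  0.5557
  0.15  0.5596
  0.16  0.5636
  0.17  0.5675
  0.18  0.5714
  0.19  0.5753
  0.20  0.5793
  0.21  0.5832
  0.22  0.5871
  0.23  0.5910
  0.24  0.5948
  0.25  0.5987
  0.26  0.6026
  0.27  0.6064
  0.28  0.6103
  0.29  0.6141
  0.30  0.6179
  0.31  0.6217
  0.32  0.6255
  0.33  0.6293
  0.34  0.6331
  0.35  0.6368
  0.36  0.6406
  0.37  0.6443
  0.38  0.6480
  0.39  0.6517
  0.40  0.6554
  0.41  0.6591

σ√T = 0.49·√1 = 0.4900
ln(S/K) + (r + σ²/2)T = ln(283/273) + (0.026 + 0.49²/2)·1 = 0.0360 + 0.1460 = 0.1820
d₁ = 0.1820 / 0.4900 = 0.3715 → 0.37
d₂ = d₁ − σ√T = 0.3715 − 0.4900 = -0.1185 → -0.12
e^(−rT) = e^(−0.026·1) = 0.9743
C = 283·N(0.37) − 273·0.9743·N(-0.12) = 283·0.6443 − 273·0.9743·0.4522 = 182.3369 − 120.2779 = 62.0590

€62.06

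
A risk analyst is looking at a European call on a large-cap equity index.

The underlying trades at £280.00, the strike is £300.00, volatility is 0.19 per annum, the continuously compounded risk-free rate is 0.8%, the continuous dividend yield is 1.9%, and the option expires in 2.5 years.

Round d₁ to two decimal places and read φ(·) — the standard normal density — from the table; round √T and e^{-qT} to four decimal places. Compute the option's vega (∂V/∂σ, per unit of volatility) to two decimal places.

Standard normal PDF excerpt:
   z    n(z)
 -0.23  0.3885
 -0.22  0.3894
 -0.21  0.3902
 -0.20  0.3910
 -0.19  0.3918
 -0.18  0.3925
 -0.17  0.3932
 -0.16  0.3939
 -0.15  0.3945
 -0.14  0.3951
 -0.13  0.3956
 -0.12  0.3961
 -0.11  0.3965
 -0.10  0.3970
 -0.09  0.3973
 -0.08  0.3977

T = 2.5;  σ√T = 0.3004
d₁ = [ln(280/300) + (0.008 − 0.019 + 0.19²/2)·2.5] / 0.3004 = [-0.0690 + 0.0176] / 0.3004 = -0.1710 ⇒ -0.17
√T = √2.5 = 1.5811
φ(d₁) = φ(-0.17) = 0.3932
exp(−qT) = exp(−0.019·2.5) = 0.9536
vega = S·exp(−qT)·φ(d₁)·√T = 280·0.9536·0.3932·1.5811 = 165.9958

166.00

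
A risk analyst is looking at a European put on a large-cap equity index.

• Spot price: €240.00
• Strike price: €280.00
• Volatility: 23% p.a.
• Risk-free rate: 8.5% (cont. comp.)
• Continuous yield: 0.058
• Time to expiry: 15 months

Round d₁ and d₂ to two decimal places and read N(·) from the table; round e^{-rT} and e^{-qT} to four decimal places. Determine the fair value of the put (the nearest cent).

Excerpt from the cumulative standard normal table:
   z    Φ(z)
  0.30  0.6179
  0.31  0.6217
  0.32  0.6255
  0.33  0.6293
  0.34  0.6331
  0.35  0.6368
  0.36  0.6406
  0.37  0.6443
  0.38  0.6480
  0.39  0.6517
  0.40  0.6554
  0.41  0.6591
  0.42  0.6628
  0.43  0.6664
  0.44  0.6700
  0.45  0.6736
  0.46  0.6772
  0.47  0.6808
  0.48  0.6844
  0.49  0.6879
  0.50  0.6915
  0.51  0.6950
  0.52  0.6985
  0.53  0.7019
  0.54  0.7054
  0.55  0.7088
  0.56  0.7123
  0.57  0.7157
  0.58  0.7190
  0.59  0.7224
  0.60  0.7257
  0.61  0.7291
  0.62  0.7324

σ√T = 0.23·√1.25 = 0.2571
d₁ = [ln(240/280) + (0.085 − 0.058 + ½·0.23²)·1.25] / (σ√T) = (-0.1542 + 0.0668) / 0.2571 = -0.3396 ⇒ -0.34
d₂ = -0.3396 − 0.2571 = -0.5968 ⇒ -0.60
exp(−qT) = exp(−0.058·1.25) = 0.9301;  exp(−rT) = exp(−0.085·1.25) = 0.8992
N(−d₂) = N(0.60) = 0.7257;  N(−d₁) = N(0.34) = 0.6331
P = 280·0.8992·0.7257 − 240·0.9301·0.6331 = 182.7138 − 141.3231 = 41.3907

€41.39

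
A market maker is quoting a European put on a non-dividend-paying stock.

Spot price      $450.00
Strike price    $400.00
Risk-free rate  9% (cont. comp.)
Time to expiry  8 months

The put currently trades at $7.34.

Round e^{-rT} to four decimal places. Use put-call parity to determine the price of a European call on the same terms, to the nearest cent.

$80.62

exp(−rT) = exp(−0.09·0.6667) = 0.9418
Put-call parity: C − P = S − K·e^(−rT) = 450 − 400·0.9418 = 450 − 376.7200 = 73.2800
C = P + (C − P) = 7.34 + (73.2800) = 80.6200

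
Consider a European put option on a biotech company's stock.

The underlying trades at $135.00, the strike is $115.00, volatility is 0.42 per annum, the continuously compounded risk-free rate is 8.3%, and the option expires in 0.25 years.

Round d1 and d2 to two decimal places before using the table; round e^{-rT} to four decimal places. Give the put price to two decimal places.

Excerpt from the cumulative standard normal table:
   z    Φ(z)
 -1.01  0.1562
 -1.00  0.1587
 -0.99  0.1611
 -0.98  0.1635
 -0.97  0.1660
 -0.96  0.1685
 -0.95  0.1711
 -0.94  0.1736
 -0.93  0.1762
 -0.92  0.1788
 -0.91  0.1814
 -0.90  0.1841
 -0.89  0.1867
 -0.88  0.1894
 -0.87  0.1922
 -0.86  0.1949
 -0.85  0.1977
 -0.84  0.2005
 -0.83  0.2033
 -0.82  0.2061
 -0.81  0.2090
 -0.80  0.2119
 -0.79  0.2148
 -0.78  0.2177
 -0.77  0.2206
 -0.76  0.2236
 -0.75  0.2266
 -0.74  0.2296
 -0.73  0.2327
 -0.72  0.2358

T = 0.25;  σ√T = 0.2100
d₁ = [ln(135/115) + (0.083 + 0.42²/2)·0.25] / 0.2100 = [0.1603 + 0.0428] / 0.2100 = 0.9673 ⇒ 0.97
d₂ = d₁ − σ√T = 0.9673 − 0.2100 = 0.7573 ⇒ 0.76
e^(−rT) = e^(−0.083·0.25) = 0.9795
N(−d₂) = N(-0.76) = 0.2236;  N(−d₁) = N(-0.97) = 0.1660
P = 115·0.9795·0.2236 − 135·0.1660 = 25.1869 − 22.4100 = 2.7769

$2.78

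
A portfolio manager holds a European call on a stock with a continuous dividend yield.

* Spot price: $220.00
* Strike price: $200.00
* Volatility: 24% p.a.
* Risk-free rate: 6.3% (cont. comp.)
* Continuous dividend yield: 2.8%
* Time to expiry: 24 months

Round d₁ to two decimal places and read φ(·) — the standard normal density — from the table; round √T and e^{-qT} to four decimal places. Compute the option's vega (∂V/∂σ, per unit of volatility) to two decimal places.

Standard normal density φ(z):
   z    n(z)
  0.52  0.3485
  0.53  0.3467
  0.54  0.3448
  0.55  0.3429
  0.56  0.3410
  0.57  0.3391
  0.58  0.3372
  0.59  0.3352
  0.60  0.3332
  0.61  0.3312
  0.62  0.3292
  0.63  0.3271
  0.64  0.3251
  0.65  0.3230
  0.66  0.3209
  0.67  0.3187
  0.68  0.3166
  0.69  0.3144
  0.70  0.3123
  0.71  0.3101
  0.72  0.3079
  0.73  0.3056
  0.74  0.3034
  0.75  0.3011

94.40

T = 2;  σ√T = 0.3394
d₁ = [ln(220/200) + (0.063 − 0.028 + 0.24²/2)·2] / 0.3394 = [0.0953 + 0.1276] / 0.3394 = 0.6568 ⇒ 0.66
√T = √2 = 1.4142
φ(d₁) = φ(0.66) = 0.3209
e^(−qT) = e^(−0.028·2) = 0.9455
vega = S·e^(−qT)·φ(d₁)·√T = 220·0.9455·0.3209·1.4142 = 94.3984
(Vega is the same for a European call and put with the same parameters.)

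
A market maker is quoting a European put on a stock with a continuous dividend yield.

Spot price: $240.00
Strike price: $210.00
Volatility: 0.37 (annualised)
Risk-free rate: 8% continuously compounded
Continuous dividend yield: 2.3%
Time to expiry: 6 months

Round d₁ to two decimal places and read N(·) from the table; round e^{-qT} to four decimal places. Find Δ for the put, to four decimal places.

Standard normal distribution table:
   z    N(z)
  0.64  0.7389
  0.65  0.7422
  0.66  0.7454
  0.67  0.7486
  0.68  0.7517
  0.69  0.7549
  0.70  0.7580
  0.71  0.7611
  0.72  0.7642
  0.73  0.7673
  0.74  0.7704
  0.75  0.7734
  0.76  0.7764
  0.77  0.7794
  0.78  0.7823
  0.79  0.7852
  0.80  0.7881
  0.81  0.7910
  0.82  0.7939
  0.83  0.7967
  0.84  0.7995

-0.2240

σ√T = 0.37 × 0.7071 = 0.2616
d₁ = [ln(240/210) + (0.08 − 0.023 + 0.37²/2)·0.5] / 0.2616 = [0.1335 + 0.0627] / 0.2616 = 0.7501 ⇒ 0.75
N(d₁) = N(0.75) = 0.7734
Δ_put = exp(−qT)·(N(d₁) − 1) = 0.9886·(0.7734 − 1) = -0.2240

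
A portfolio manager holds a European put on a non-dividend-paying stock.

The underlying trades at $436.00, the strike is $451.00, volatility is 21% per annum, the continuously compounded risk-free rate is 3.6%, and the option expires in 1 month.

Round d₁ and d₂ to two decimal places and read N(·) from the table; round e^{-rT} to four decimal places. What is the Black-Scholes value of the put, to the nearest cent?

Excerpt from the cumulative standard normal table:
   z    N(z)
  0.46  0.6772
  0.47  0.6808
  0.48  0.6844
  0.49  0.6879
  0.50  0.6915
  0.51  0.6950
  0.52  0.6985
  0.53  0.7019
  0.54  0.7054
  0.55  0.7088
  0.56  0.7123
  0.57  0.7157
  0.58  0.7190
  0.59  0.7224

$18.78

σ√T = 0.21 × 0.2887 = 0.0606
d₁ = [ln(436/451) + (0.036 + 0.21²/2)·0.08333] / 0.0606 = [-0.0338 + 0.0048] / 0.0606 = -0.4782 ≈ -0.48
d₂ = d₁ − σ√T = -0.4782 − 0.0606 = -0.5388 ≈ -0.54
exp(−rT) = exp(−0.036·0.08333) = 0.9970
N(−d₂) = N(0.54) = 0.7054;  N(−d₁) = N(0.48) = 0.6844
P = 451·0.9970·0.7054 − 436·0.6844 = 317.1810 − 298.3984 = 18.7826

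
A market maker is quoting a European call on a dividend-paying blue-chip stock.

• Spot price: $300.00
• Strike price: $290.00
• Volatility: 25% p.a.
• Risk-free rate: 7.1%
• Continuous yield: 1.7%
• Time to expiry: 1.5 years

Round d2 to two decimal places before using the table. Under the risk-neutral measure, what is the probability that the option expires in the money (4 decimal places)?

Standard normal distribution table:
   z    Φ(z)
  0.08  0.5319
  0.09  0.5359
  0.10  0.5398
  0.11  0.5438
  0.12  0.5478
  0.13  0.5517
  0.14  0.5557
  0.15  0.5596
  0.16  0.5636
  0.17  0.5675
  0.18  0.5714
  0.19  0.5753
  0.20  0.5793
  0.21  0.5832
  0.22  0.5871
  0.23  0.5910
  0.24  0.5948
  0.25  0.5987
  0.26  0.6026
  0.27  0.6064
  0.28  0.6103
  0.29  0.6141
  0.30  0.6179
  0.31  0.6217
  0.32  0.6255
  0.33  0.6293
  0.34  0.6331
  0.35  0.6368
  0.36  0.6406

T = 1.5;  σ√T = 0.3062
d₁ = [ln(300/290) + (0.071 − 0.017 + ½·0.25²)·1.5] / (σ√T) = (0.0339 + 0.1279) / 0.3062 = 0.5284 which rounds to 0.53
d₂ = 0.5284 − 0.3062 = 0.2222 which rounds to 0.22
Risk-neutral Pr[S_T > K] = N(d₂) = N(0.22) = 0.5871

0.5871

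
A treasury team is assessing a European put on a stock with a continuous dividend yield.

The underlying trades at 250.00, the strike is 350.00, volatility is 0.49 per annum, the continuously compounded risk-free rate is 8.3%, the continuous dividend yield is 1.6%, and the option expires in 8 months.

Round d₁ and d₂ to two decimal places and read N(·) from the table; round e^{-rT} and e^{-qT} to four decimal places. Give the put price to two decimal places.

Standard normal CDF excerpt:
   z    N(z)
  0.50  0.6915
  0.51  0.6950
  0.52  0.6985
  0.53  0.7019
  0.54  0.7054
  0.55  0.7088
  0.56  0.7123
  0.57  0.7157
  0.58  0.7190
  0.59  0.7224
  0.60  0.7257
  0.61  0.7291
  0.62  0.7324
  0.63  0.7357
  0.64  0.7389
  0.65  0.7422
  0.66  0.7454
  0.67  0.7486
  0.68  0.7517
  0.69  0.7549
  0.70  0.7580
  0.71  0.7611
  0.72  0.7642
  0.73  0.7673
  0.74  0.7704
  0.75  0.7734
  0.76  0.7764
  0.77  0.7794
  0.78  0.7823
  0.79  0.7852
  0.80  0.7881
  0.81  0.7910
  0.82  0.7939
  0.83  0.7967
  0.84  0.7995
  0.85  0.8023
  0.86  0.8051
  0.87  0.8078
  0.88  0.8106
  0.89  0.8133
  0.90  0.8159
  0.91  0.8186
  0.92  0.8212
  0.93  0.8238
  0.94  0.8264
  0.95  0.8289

99.20

σ√T = 0.49 × 0.8165 = 0.4001
d₁ = [ln(250/350) + (0.083 − 0.016 + 0.49²/2)·0.6667] / 0.4001 = [-0.3365 + 0.1247] / 0.4001 = -0.5293 → -0.53
d₂ = d₁ − σ√T = -0.5293 − 0.4001 = -0.9294 → -0.93
exp(−qT) = exp(−0.016·0.6667) = 0.9894;  exp(−rT) = exp(−0.083·0.6667) = 0.9462
P = 350·0.9462·N(0.93) − 250·0.9894·N(0.53) = 350·0.9462·0.8238 − 250·0.9894·0.7019 = 272.8178 − 173.6150 = 99.2029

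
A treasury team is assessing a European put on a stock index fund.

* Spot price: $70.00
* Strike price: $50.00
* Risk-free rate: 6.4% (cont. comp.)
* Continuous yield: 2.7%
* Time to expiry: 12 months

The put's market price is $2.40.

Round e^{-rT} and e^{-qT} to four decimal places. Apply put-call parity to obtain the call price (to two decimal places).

e^(−qT) = e^(−0.027·1) = 0.9734;  e^(−rT) = e^(−0.064·1) = 0.9380
Put-call parity: C − P = S·e^(−qT) − K·e^(−rT) = 70·0.9734 − 50·0.9380 = 68.1380 − 46.9000 = 21.2380
C = P + (C − P) = 2.40 + (21.2380) = 23.6380

$23.64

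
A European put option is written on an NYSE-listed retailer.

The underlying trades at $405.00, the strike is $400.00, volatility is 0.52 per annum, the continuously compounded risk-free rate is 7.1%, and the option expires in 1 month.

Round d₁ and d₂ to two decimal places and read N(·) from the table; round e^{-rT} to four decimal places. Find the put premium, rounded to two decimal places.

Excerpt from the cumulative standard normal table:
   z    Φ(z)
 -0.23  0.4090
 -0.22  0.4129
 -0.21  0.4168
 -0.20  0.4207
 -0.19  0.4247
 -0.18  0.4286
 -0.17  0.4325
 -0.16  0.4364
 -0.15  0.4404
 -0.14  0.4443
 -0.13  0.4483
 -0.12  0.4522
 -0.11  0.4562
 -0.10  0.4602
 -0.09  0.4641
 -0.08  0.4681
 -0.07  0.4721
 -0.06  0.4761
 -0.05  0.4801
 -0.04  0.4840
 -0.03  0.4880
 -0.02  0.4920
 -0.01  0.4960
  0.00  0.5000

σ√T = 0.52 × 0.2887 = 0.1501
d₁ = [ln(405/400) + (0.071 + 0.52²/2)·0.08333] / 0.1501 = [0.0124 + 0.0172] / 0.1501 = 0.1972 which rounds to 0.20
d₂ = d₁ − σ√T = 0.1972 − 0.1501 = 0.0471 which rounds to 0.05
e^(−rT) = e^(−0.071·0.08333) = 0.9941
N(−d₂) = N(-0.05) = 0.4801;  N(−d₁) = N(-0.20) = 0.4207
P = 400·0.9941·0.4801 − 405·0.4207 = 190.9070 − 170.3835 = 20.5235

$20.52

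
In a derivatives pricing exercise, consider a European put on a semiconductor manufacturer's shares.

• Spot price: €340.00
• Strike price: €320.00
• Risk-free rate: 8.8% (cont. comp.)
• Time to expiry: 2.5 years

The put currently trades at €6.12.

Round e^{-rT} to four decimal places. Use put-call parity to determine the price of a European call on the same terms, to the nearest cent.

€89.32

e^(−rT) = e^(−0.088·2.5) = 0.8025
Put-call parity: C − P = S − K·e^(−rT) = 340 − 320·0.8025 = 340 − 256.8000 = 83.2000
C = P + (C − P) = 6.12 + (83.2000) = 89.3200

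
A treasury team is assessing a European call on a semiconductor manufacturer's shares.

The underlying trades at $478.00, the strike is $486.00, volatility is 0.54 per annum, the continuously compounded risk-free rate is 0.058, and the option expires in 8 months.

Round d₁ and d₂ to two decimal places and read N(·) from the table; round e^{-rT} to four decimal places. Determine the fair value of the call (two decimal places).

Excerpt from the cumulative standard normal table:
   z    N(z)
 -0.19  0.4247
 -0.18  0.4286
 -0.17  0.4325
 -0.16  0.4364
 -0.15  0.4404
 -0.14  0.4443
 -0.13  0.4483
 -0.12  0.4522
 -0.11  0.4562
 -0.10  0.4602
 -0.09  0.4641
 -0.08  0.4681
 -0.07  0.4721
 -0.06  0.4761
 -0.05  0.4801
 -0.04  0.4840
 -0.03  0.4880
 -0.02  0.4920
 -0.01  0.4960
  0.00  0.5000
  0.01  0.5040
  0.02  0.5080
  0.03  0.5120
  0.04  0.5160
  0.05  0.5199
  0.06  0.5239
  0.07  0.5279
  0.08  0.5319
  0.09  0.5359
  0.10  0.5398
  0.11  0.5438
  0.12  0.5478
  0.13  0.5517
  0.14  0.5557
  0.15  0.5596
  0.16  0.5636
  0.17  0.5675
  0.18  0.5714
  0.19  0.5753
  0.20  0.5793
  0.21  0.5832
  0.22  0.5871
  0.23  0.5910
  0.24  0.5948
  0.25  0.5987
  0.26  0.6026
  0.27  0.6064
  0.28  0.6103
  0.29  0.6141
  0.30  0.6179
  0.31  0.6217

$87.63

σ√T = 0.54 × 0.8165 = 0.4409
d₁ = [ln(478/486) + (0.058 + ½·0.54²)·0.6667] / (σ√T) = (-0.0166 + 0.1359) / 0.4409 = 0.2705 → 0.27
d₂ = 0.2705 − 0.4409 = -0.1704 → -0.17
e^(−rT) = e^(−0.058·0.6667) = 0.9621
N(d₁) = N(0.27) = 0.6064;  N(d₂) = N(-0.17) = 0.4325
C = 478·0.6064 − 486·0.9621·0.4325 = 289.8592 − 202.2286 = 87.6306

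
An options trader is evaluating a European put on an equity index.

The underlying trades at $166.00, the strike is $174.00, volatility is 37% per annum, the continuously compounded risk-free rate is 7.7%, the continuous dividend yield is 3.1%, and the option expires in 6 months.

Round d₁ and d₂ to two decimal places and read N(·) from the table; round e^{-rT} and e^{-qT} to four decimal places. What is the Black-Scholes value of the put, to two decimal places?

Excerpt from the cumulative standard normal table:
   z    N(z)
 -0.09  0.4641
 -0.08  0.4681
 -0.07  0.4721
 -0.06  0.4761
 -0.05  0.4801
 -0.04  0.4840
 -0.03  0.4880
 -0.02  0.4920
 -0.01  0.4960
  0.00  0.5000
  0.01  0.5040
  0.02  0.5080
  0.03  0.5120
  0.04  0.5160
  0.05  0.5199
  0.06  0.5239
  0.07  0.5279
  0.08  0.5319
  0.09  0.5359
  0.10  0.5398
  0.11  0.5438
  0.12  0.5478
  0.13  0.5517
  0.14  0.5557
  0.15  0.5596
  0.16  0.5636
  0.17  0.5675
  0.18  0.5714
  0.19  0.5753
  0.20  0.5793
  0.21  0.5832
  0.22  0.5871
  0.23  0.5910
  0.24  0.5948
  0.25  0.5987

$19.19

σ√T = 0.37·√0.5 = 0.2616
ln(S/K) + (r − q + σ²/2)T = ln(166/174) + (0.077 − 0.031 + 0.37²/2)·0.5 = -0.0471 + 0.0572 = 0.0102
d₁ = 0.0102 / 0.2616 = 0.0388 ⇒ 0.04
d₂ = d₁ − σ√T = 0.0388 − 0.2616 = -0.2228 ⇒ -0.22
e^(−qT) = e^(−0.031·0.5) = 0.9846;  e^(−rT) = e^(−0.077·0.5) = 0.9622
N(−d₂) = N(0.22) = 0.5871;  N(−d₁) = N(-0.04) = 0.4840
P = 174·0.9622·0.5871 − 166·0.9846·0.4840 = 98.2939 − 79.1067 = 19.1872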